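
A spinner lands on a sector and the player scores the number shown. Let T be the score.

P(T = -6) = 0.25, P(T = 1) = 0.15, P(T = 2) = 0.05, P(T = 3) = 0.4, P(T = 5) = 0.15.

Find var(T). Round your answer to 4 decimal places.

16.2100

E[T] = (-6)(0.25) + (1)(0.15) + (2)(0.05) + (3)(0.4) + (5)(0.15) = 0.7
E[T²] = (-6)²(0.25) + (1)²(0.15) + (2)²(0.05) + (3)²(0.4) + (5)²(0.15) = 16.7
var(T) = E[T²] − (E[T])² = 16.7 − (0.7)² = 16.21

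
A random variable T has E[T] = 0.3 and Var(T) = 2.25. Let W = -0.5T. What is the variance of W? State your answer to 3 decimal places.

0.563

Var(-0.5T) = (-0.5)²·Var(T) = 0.25·2.25 = 0.5625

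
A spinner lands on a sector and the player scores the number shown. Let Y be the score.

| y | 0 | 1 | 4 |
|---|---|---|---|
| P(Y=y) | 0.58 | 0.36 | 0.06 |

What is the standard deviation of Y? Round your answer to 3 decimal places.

0.980

E[Y] = (0)(0.58) + (1)(0.36) + (4)(0.06) = 0.6
E[Y²] = (0)²(0.58) + (1)²(0.36) + (4)²(0.06) = 1.32
Var(Y) = E[Y²] − (E[Y])² = 1.32 − (0.6)² = 0.96
SD(Y) = √0.96 ≈ 0.980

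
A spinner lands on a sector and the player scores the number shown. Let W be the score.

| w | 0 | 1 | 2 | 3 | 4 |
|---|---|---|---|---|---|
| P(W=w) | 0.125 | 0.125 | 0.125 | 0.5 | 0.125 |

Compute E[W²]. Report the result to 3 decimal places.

7.125

E[W²] = (0)²(0.125) + (1)²(0.125) + (2)²(0.125) + (3)²(0.5) + (4)²(0.125) = 7.125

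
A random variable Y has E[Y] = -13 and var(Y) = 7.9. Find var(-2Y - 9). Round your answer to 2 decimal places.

31.60

var(-2Y - 9) = (-2)²·var(Y) = 4·7.9 = 31.6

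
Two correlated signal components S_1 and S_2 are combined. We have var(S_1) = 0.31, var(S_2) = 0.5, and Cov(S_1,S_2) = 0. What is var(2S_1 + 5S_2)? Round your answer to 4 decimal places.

13.7400

var(2S_1 + 5S_2) = (2)²·var(S_1) + (5)²·var(S_2) + 2·(2)·(5)·Cov(S_1,S_2)
= 4·0.31 + 25·0.5 + 20·0 = 13.74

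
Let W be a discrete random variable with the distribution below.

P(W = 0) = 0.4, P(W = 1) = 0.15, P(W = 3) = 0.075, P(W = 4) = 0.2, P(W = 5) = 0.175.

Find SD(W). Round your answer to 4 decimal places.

E[W] = (0)(0.4) + (1)(0.15) + (3)(0.075) + (4)(0.2) + (5)(0.175) = 2.05
E[W²] = (0)²(0.4) + (1)²(0.15) + (3)²(0.075) + (4)²(0.2) + (5)²(0.175) = 8.4
V(W) = E[W²] − (E[W])² = 8.4 − (2.05)² = 4.1975
SD(W) = √4.1975 ≈ 2.0488

2.0488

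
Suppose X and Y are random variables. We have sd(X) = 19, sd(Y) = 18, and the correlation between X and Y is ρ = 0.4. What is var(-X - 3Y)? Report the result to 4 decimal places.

4097.8000

var(X) = (19)² = 361;  var(Y) = (18)² = 324
Cov(X,Y) = ρ·sd(X)·sd(Y) = 0.4·19·18 = 136.8
var(-X - 3Y) = (-1)²·var(X) + (-3)²·var(Y) + 2·(-1)·(-3)·Cov(X,Y)
= 1·361 + 9·324 + 6·136.8 = 4097.8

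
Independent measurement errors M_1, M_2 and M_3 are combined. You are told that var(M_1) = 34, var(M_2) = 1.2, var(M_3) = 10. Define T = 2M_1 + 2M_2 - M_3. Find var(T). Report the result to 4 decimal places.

150.8000

By independence, var(T) = (2)²var(M_1) + (2)²var(M_2) + (-1)²var(M_3)
= (2)²·34 + (2)²·1.2 + (-1)²·10 = 150.8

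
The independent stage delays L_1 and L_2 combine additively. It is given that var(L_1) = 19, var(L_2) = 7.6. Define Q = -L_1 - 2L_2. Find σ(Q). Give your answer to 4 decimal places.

7.0285

By independence, var(Q) = (-1)²var(L_1) + (-2)²var(L_2)
= (-1)²·19 + (-2)²·7.6 = 49.4
σ(Q) = √49.4 ≈ 7.0285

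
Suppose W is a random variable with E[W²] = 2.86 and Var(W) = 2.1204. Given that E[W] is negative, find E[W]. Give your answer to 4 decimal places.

(E[W])² = E[W²] − Var(W) = 2.86 − 2.1204 = 0.7396
E[W] = −√0.7396 = -0.86

-0.8600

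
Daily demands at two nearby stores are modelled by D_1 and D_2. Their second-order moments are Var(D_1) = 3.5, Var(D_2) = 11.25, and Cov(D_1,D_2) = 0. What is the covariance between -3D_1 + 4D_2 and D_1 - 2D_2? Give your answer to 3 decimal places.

-100.500

Cov(-3D_1 + 4D_2, D_1 - 2D_2) = (-3)(1)Var(D_1) + (4)(-2)Var(D_2) + [(-3)(-2) + (4)(1)]Cov(D_1,D_2)
= -3·3.5 + -8·11.25 + 10·0 = -100.5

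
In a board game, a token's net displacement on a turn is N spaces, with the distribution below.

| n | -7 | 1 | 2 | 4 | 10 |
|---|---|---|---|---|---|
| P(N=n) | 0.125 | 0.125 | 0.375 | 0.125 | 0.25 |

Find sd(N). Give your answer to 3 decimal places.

E[N] = (-7)(0.125) + (1)(0.125) + (2)(0.375) + (4)(0.125) + (10)(0.25) = 3
E[N²] = (-7)²(0.125) + (1)²(0.125) + (2)²(0.375) + (4)²(0.125) + (10)²(0.25) = 34.75
V(N) = E[N²] − (E[N])² = 34.75 − (3)² = 25.75
sd(N) = √25.75 ≈ 5.074

5.074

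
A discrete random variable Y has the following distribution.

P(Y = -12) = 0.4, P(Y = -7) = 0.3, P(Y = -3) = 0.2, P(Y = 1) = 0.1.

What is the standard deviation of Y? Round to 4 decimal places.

4.4091

E[Y] = (-12)(0.4) + (-7)(0.3) + (-3)(0.2) + (1)(0.1) = -7.4
E[Y²] = (-12)²(0.4) + (-7)²(0.3) + (-3)²(0.2) + (1)²(0.1) = 74.2
var(Y) = E[Y²] − (E[Y])² = 74.2 − (-7.4)² = 19.44
sd(Y) = √19.44 ≈ 4.4091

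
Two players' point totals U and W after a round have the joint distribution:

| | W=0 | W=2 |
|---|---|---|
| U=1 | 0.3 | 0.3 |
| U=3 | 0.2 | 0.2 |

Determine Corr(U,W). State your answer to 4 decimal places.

0.0000

E[U] = 1.8,  E[W] = 1
E[UW] = 1.8
cov(U,W) = E[UW] − E[U]E[W] = 1.8 − (1.8)(1) = 0
Var(U) = 0.96,  Var(W) = 1
ρ = 0 / √(0.96·1) ≈ 0.0000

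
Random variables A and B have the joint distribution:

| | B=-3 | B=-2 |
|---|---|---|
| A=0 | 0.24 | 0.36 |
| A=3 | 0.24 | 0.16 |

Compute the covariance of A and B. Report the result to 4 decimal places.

-0.1440

E[A] = 1.2,  E[B] = -2.48
E[AB] = -3.12
Cov(A,B) = E[AB] − E[A]E[B] = -3.12 − (1.2)(-2.48) = -0.144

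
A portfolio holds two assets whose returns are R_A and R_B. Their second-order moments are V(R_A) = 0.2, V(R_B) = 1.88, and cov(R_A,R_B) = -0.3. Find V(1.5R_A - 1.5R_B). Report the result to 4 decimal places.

6.0300

V(1.5R_A - 1.5R_B) = (1.5)²·V(R_A) + (-1.5)²·V(R_B) + 2·(1.5)·(-1.5)·cov(R_A,R_B)
= 2.25·0.2 + 2.25·1.88 + -4.5·-0.3 = 6.03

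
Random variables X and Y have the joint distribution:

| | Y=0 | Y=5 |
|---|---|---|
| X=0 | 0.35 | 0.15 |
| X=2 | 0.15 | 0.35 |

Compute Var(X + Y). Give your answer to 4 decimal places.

E[X] = 1,  E[Y] = 2.5,  E[XY] = 3.5
Var(X) = 2 − (1)² = 1;  Var(Y) = 12.5 − (2.5)² = 6.25
Cov(X,Y) = 3.5 − (1)(2.5) = 1
Var(X + Y) = (1)²·1 + (1)²·6.25 + 2·(1)·(1)·1 = 9.25

9.2500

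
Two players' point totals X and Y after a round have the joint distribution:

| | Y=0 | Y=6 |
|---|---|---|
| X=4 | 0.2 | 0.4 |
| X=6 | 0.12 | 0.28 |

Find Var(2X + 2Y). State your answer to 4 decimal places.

35.9424

E[X] = 4.8,  E[Y] = 4.08,  E[XY] = 19.68
Var(X) = 24 − (4.8)² = 0.96;  Var(Y) = 24.48 − (4.08)² = 7.8336
cov(X,Y) = 19.68 − (4.8)(4.08) = 0.096
Var(2X + 2Y) = (2)²·0.96 + (2)²·7.8336 + 2·(2)·(2)·0.096 = 35.9424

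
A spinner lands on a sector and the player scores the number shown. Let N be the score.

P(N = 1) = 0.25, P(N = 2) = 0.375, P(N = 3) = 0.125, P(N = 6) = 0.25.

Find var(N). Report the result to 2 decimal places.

E[N] = (1)(0.25) + (2)(0.375) + (3)(0.125) + (6)(0.25) = 2.875
E[N²] = (1)²(0.25) + (2)²(0.375) + (3)²(0.125) + (6)²(0.25) = 11.875
var(N) = E[N²] − (E[N])² = 11.875 − (2.875)² = 3.609375

3.61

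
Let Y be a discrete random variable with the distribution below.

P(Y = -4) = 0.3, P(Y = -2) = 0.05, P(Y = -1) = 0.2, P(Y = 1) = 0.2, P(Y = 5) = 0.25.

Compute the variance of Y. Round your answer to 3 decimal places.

11.648

E[Y] = (-4)(0.3) + (-2)(0.05) + (-1)(0.2) + (1)(0.2) + (5)(0.25) = -0.05
E[Y²] = (-4)²(0.3) + (-2)²(0.05) + (-1)²(0.2) + (1)²(0.2) + (5)²(0.25) = 11.65
Var(Y) = E[Y²] − (E[Y])² = 11.65 − (-0.05)² = 11.6475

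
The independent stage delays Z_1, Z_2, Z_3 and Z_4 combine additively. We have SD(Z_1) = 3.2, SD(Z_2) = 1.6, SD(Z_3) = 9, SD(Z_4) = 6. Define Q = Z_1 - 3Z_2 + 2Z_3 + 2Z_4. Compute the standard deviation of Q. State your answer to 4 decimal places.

22.3893

Var(Z_1) = 10.24, Var(Z_2) = 2.56, Var(Z_3) = 81, Var(Z_4) = 36
By independence, Var(Q) = (1)²Var(Z_1) + (-3)²Var(Z_2) + (2)²Var(Z_3) + (2)²Var(Z_4)
= (1)²·10.24 + (-3)²·2.56 + (2)²·81 + (2)²·36 = 501.28
SD(Q) = √501.28 ≈ 22.3893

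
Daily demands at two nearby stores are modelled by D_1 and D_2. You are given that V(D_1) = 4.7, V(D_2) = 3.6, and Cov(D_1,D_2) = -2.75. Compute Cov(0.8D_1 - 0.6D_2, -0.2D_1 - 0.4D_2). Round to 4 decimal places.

Cov(0.8D_1 - 0.6D_2, -0.2D_1 - 0.4D_2) = (0.8)(-0.2)V(D_1) + (-0.6)(-0.4)V(D_2) + [(0.8)(-0.4) + (-0.6)(-0.2)]Cov(D_1,D_2)
= -0.16·4.7 + 0.24·3.6 + -0.2·-2.75 = 0.662

0.6620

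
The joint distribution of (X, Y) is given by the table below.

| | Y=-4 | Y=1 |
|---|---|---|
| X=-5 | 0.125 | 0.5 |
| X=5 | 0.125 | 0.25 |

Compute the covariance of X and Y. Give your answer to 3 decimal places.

-1.563

E[X] = -1.25,  E[Y] = -0.25
E[XY] = -1.25
cov(X,Y) = E[XY] − E[X]E[Y] = -1.25 − (-1.25)(-0.25) = -1.5625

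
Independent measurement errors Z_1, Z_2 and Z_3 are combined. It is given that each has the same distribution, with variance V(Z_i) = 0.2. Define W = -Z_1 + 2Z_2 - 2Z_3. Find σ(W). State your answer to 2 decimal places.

By independence, V(W) = (-1)²V(Z_1) + (2)²V(Z_2) + (-2)²V(Z_3)
= (-1)²·0.2 + (2)²·0.2 + (-2)²·0.2 = 1.8
σ(W) = √1.8 ≈ 1.34

1.34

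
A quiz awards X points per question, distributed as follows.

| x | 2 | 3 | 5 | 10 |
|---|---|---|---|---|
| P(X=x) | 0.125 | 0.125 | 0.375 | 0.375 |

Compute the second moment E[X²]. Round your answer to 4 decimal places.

48.5000

E[X²] = (2)²(0.125) + (3)²(0.125) + (5)²(0.375) + (10)²(0.375) = 48.5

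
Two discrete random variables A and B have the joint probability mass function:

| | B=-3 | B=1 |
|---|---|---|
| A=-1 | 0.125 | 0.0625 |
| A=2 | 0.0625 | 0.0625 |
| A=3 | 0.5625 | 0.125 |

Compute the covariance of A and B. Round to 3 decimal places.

-0.375

E[A] = 2.125,  E[B] = -2
E[AB] = -4.625
Cov(A,B) = E[AB] − E[A]E[B] = -4.625 − (2.125)(-2) = -0.375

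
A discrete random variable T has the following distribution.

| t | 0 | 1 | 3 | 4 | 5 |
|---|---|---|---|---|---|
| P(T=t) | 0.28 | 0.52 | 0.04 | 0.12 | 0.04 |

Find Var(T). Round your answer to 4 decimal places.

2.0576

E[T] = (0)(0.28) + (1)(0.52) + (3)(0.04) + (4)(0.12) + (5)(0.04) = 1.32
E[T²] = (0)²(0.28) + (1)²(0.52) + (3)²(0.04) + (4)²(0.12) + (5)²(0.04) = 3.8
Var(T) = E[T²] − (E[T])² = 3.8 − (1.32)² = 2.0576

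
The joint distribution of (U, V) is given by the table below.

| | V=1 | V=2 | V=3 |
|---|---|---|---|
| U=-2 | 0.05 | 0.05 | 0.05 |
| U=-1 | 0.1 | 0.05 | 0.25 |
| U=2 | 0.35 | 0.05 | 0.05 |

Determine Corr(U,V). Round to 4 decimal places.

E[U] = 0.2,  E[V] = 1.85
E[UV] = -0.35
Cov(U,V) = E[UV] − E[U]E[V] = -0.35 − (0.2)(1.85) = -0.72
Var(U) = 2.76,  Var(V) = 0.8275
ρ = -0.72 / √(2.76·0.8275) ≈ -0.4764

-0.4764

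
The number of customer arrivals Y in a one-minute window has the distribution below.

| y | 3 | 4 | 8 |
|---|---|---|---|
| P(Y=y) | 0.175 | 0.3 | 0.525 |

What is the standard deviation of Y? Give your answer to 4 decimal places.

E[Y] = (3)(0.175) + (4)(0.3) + (8)(0.525) = 5.925
E[Y²] = (3)²(0.175) + (4)²(0.3) + (8)²(0.525) = 39.975
Var(Y) = E[Y²] − (E[Y])² = 39.975 − (5.925)² = 4.869375
SD(Y) = √4.869375 ≈ 2.2067

2.2067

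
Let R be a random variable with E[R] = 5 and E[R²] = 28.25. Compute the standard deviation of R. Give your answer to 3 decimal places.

var(R) = 28.25 − (5)² = 3.25
SD(R) = √3.25 ≈ 1.803

1.803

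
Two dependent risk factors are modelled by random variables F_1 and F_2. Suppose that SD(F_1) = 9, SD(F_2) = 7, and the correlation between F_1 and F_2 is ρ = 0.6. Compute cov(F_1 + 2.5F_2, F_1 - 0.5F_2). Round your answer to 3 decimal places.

95.350

V(F_1) = (9)² = 81;  V(F_2) = (7)² = 49
cov(F_1,F_2) = ρ·SD(F_1)·SD(F_2) = 0.6·9·7 = 37.8
cov(F_1 + 2.5F_2, F_1 - 0.5F_2) = (1)(1)V(F_1) + (2.5)(-0.5)V(F_2) + [(1)(-0.5) + (2.5)(1)]cov(F_1,F_2)
= 1·81 + -1.25·49 + 2·37.8 = 95.35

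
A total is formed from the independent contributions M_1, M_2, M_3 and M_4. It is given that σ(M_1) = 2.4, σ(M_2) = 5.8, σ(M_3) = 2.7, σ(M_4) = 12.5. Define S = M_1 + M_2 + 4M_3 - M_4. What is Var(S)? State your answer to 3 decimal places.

312.290

Var(M_1) = 5.76, Var(M_2) = 33.64, Var(M_3) = 7.29, Var(M_4) = 156.25
By independence, Var(S) = (1)²Var(M_1) + (1)²Var(M_2) + (4)²Var(M_3) + (-1)²Var(M_4)
= (1)²·5.76 + (1)²·33.64 + (4)²·7.29 + (-1)²·156.25 = 312.29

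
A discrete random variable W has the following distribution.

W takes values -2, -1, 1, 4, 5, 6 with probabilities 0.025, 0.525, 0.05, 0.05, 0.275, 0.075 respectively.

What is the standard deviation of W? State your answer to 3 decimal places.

2.966

E[W] = (-2)(0.025) + (-1)(0.525) + (1)(0.05) + (4)(0.05) + (5)(0.275) + (6)(0.075) = 1.5
E[W²] = (-2)²(0.025) + (-1)²(0.525) + (1)²(0.05) + (4)²(0.05) + (5)²(0.275) + (6)²(0.075) = 11.05
var(W) = E[W²] − (E[W])² = 11.05 − (1.5)² = 8.8
σ(W) = √8.8 ≈ 2.966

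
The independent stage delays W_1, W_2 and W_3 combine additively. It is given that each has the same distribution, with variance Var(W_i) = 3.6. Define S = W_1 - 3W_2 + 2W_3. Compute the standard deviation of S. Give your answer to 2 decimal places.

7.10

By independence, Var(S) = (1)²Var(W_1) + (-3)²Var(W_2) + (2)²Var(W_3)
= (1)²·3.6 + (-3)²·3.6 + (2)²·3.6 = 50.4
SD(S) = √50.4 ≈ 7.10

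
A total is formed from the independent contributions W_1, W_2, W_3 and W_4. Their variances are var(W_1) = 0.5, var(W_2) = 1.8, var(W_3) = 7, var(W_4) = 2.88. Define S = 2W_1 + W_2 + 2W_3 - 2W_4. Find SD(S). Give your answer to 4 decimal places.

6.5818

By independence, var(S) = (2)²var(W_1) + (1)²var(W_2) + (2)²var(W_3) + (-2)²var(W_4)
= (2)²·0.5 + (1)²·1.8 + (2)²·7 + (-2)²·2.88 = 43.32
SD(S) = √43.32 ≈ 6.5818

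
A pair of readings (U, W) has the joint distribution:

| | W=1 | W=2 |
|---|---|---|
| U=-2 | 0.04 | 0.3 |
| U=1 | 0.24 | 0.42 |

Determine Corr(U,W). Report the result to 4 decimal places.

-0.2595

E[U] = -0.02,  E[W] = 1.72
E[UW] = -0.2
Cov(U,W) = E[UW] − E[U]E[W] = -0.2 − (-0.02)(1.72) = -0.1656
Var(U) = 2.0196,  Var(W) = 0.2016
ρ = -0.1656 / √(2.0196·0.2016) ≈ -0.2595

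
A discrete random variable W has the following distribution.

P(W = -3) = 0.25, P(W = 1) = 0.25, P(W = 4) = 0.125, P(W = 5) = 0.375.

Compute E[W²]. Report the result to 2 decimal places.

E[W²] = (-3)²(0.25) + (1)²(0.25) + (4)²(0.125) + (5)²(0.375) = 13.875

13.88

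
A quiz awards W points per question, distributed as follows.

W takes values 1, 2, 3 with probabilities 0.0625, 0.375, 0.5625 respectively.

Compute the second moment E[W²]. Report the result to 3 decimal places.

E[W²] = (1)²(0.0625) + (2)²(0.375) + (3)²(0.5625) = 6.625

6.625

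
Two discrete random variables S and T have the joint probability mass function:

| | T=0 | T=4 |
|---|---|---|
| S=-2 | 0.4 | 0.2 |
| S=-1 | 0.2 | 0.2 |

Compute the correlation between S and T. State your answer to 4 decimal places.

E[S] = -1.6,  E[T] = 1.6
E[ST] = -2.4
Cov(S,T) = E[ST] − E[S]E[T] = -2.4 − (-1.6)(1.6) = 0.16
var(S) = 0.24,  var(T) = 3.84
ρ = 0.16 / √(0.24·3.84) ≈ 0.1667

0.1667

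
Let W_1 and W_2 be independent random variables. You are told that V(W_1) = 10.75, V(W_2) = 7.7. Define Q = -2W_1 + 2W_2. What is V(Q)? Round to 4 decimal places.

By independence, V(Q) = (-2)²V(W_1) + (2)²V(W_2)
= (-2)²·10.75 + (2)²·7.7 = 73.8

73.8000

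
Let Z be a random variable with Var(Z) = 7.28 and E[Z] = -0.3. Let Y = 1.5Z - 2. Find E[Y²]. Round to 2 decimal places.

22.38

E[1.5Z - 2] = 1.5·-0.3 − 2 = -2.45
Var(1.5Z - 2) = (1.5)²·7.28 = 16.38
E[Y²] = Var(Y) + (E[Y])² = 16.38 + (-2.45)² = 22.3825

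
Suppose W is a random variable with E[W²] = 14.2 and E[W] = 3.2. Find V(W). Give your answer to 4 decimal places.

V(W) = 14.2 − (3.2)² = 3.96

3.9600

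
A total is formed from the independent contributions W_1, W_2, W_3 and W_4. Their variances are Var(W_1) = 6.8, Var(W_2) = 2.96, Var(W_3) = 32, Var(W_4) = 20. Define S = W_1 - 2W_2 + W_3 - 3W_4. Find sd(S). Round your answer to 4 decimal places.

15.1868

By independence, Var(S) = (1)²Var(W_1) + (-2)²Var(W_2) + (1)²Var(W_3) + (-3)²Var(W_4)
= (1)²·6.8 + (-2)²·2.96 + (1)²·32 + (-3)²·20 = 230.64
sd(S) = √230.64 ≈ 15.1868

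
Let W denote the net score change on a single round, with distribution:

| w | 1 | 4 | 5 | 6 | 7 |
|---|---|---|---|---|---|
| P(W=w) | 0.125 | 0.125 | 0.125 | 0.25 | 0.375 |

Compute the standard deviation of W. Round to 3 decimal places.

1.932

E[W] = (1)(0.125) + (4)(0.125) + (5)(0.125) + (6)(0.25) + (7)(0.375) = 5.375
E[W²] = (1)²(0.125) + (4)²(0.125) + (5)²(0.125) + (6)²(0.25) + (7)²(0.375) = 32.625
Var(W) = E[W²] − (E[W])² = 32.625 − (5.375)² = 3.734375
σ(W) = √3.734375 ≈ 1.932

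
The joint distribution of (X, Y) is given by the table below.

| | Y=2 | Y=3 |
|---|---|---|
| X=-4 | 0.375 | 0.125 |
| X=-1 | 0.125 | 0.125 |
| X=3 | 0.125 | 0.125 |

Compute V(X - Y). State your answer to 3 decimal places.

7.859

E[X] = -1.5,  E[Y] = 2.375,  E[XY] = -3.25
V(X) = 10.5 − (-1.5)² = 8.25;  V(Y) = 5.875 − (2.375)² = 0.234375
Cov(X,Y) = -3.25 − (-1.5)(2.375) = 0.3125
V(X - Y) = (1)²·8.25 + (-1)²·0.234375 + 2·(1)·(-1)·0.3125 = 7.859375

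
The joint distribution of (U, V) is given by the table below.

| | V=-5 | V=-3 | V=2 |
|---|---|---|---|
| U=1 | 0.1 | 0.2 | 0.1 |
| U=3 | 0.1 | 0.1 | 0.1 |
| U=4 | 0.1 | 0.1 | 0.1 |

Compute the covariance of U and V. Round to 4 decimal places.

0.1500

E[U] = 2.5,  E[V] = -2.1
E[UV] = -5.1
Cov(U,V) = E[UV] − E[U]E[V] = -5.1 − (2.5)(-2.1) = 0.15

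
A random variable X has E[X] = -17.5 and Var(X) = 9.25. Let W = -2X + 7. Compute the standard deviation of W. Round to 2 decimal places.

Var(-2X + 7) = (-2)²·9.25 = 37
SD(W) = √37 ≈ 6.08

6.08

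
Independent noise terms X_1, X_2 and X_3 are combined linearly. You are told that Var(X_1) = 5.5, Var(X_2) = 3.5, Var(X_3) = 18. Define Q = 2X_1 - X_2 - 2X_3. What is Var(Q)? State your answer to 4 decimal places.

97.5000

By independence, Var(Q) = (2)²Var(X_1) + (-1)²Var(X_2) + (-2)²Var(X_3)
= (2)²·5.5 + (-1)²·3.5 + (-2)²·18 = 97.5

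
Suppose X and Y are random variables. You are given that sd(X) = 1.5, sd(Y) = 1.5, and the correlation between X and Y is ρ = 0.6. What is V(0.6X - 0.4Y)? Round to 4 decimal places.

V(X) = (1.5)² = 2.25;  V(Y) = (1.5)² = 2.25
cov(X,Y) = ρ·sd(X)·sd(Y) = 0.6·1.5·1.5 = 1.35
V(0.6X - 0.4Y) = (0.6)²·V(X) + (-0.4)²·V(Y) + 2·(0.6)·(-0.4)·cov(X,Y)
= 0.36·2.25 + 0.16·2.25 + -0.48·1.35 = 0.522

0.5220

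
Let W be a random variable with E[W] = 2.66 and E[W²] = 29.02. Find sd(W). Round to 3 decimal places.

4.684

Var(W) = 29.02 − (2.66)² = 21.9444
sd(W) = √21.9444 ≈ 4.684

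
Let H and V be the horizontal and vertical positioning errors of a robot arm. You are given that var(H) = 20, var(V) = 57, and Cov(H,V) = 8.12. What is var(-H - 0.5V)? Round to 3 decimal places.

42.370

var(-H - 0.5V) = (-1)²·var(H) + (-0.5)²·var(V) + 2·(-1)·(-0.5)·Cov(H,V)
= 1·20 + 0.25·57 + 1·8.12 = 42.37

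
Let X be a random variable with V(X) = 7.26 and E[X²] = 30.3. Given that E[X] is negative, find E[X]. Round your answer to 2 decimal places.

(E[X])² = E[X²] − V(X) = 30.3 − 7.26 = 23.04
E[X] = −√23.04 = -4.8

-4.80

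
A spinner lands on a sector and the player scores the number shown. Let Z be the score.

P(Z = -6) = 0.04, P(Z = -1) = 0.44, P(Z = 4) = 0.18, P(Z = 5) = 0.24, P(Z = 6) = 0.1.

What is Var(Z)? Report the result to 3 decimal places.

E[Z] = (-6)(0.04) + (-1)(0.44) + (4)(0.18) + (5)(0.24) + (6)(0.1) = 1.84
E[Z²] = (-6)²(0.04) + (-1)²(0.44) + (4)²(0.18) + (5)²(0.24) + (6)²(0.1) = 14.36
Var(Z) = E[Z²] − (E[Z])² = 14.36 − (1.84)² = 10.9744

10.974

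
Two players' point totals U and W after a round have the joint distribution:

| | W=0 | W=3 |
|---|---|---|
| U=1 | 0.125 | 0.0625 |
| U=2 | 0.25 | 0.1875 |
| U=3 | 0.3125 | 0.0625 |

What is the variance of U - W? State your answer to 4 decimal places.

2.8125

E[U] = 2.1875,  E[W] = 0.9375,  E[UW] = 1.875
V(U) = 5.3125 − (2.1875)² = 0.52734375;  V(W) = 2.8125 − (0.9375)² = 1.93359375
Cov(U,W) = 1.875 − (2.1875)(0.9375) = -0.17578125
V(U - W) = (1)²·0.52734375 + (-1)²·1.93359375 + 2·(1)·(-1)·-0.17578125 = 2.8125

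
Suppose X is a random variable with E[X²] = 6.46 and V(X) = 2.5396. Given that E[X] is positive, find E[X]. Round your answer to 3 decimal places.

(E[X])² = E[X²] − V(X) = 6.46 − 2.5396 = 3.9204
E[X] = √3.9204 = 1.98

1.980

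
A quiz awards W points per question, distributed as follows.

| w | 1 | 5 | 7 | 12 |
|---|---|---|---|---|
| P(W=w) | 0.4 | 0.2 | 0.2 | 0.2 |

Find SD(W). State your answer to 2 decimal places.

E[W] = (1)(0.4) + (5)(0.2) + (7)(0.2) + (12)(0.2) = 5.2
E[W²] = (1)²(0.4) + (5)²(0.2) + (7)²(0.2) + (12)²(0.2) = 44
var(W) = E[W²] − (E[W])² = 44 − (5.2)² = 16.96
SD(W) = √16.96 ≈ 4.12

4.12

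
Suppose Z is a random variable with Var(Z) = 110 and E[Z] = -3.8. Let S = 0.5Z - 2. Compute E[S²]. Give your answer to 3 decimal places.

E[0.5Z - 2] = 0.5·-3.8 − 2 = -3.9
Var(0.5Z - 2) = (0.5)²·110 = 27.5
E[S²] = Var(S) + (E[S])² = 27.5 + (-3.9)² = 42.71

42.710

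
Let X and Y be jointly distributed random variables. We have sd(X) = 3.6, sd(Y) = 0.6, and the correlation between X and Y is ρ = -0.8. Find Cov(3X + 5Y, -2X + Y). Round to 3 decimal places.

Var(X) = (3.6)² = 12.96;  Var(Y) = (0.6)² = 0.36
Cov(X,Y) = ρ·sd(X)·sd(Y) = -0.8·3.6·0.6 = -1.728
Cov(3X + 5Y, -2X + Y) = (3)(-2)Var(X) + (5)(1)Var(Y) + [(3)(1) + (5)(-2)]Cov(X,Y)
= -6·12.96 + 5·0.36 + -7·-1.728 = -63.864

-63.864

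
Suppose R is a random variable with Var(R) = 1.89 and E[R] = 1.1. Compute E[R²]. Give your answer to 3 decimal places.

E[R²] = Var(R) + (E[R])² = 1.89 + (1.1)² = 3.1

3.100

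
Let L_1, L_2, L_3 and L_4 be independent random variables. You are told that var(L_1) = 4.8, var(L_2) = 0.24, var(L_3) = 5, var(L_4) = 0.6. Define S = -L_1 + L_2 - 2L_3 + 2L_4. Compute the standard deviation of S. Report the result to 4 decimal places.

By independence, var(S) = (-1)²var(L_1) + (1)²var(L_2) + (-2)²var(L_3) + (2)²var(L_4)
= (-1)²·4.8 + (1)²·0.24 + (-2)²·5 + (2)²·0.6 = 27.44
σ(S) = √27.44 ≈ 5.2383

5.2383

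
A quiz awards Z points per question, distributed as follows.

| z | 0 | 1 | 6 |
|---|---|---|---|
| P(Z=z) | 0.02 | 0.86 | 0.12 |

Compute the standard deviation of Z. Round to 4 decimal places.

E[Z] = (0)(0.02) + (1)(0.86) + (6)(0.12) = 1.58
E[Z²] = (0)²(0.02) + (1)²(0.86) + (6)²(0.12) = 5.18
Var(Z) = E[Z²] − (E[Z])² = 5.18 − (1.58)² = 2.6836
σ(Z) = √2.6836 ≈ 1.6382

1.6382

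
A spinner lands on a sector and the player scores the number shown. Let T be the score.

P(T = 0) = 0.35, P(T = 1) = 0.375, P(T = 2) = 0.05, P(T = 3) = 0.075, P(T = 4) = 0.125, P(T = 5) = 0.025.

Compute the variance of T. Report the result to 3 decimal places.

E[T] = (0)(0.35) + (1)(0.375) + (2)(0.05) + (3)(0.075) + (4)(0.125) + (5)(0.025) = 1.325
E[T²] = (0)²(0.35) + (1)²(0.375) + (2)²(0.05) + (3)²(0.075) + (4)²(0.125) + (5)²(0.025) = 3.875
Var(T) = E[T²] − (E[T])² = 3.875 − (1.325)² = 2.119375

2.119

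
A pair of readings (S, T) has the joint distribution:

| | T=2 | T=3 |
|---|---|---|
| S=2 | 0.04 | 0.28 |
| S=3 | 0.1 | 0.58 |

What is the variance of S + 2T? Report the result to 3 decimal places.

E[S] = 2.68,  E[T] = 2.86,  E[ST] = 7.66
var(S) = 7.4 − (2.68)² = 0.2176;  var(T) = 8.3 − (2.86)² = 0.1204
cov(S,T) = 7.66 − (2.68)(2.86) = -0.0048
var(S + 2T) = (1)²·0.2176 + (2)²·0.1204 + 2·(1)·(2)·-0.0048 = 0.68

0.680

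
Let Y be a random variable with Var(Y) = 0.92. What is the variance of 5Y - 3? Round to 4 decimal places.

23.0000

Var(5Y - 3) = (5)²·Var(Y) = 25·0.92 = 23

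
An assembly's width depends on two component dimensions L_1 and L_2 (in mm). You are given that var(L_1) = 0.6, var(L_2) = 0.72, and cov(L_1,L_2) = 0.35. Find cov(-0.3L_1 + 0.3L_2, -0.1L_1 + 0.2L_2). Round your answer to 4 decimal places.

0.0297

cov(-0.3L_1 + 0.3L_2, -0.1L_1 + 0.2L_2) = (-0.3)(-0.1)var(L_1) + (0.3)(0.2)var(L_2) + [(-0.3)(0.2) + (0.3)(-0.1)]cov(L_1,L_2)
= 0.03·0.6 + 0.06·0.72 + -0.09·0.35 = 0.0297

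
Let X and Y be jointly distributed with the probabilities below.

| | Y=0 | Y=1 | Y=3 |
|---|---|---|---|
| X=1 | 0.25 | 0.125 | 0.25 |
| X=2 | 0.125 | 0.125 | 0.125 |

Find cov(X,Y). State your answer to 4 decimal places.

-0.0156

E[X] = 1.375,  E[Y] = 1.375
E[XY] = 1.875
cov(X,Y) = E[XY] − E[X]E[Y] = 1.875 − (1.375)(1.375) = -0.015625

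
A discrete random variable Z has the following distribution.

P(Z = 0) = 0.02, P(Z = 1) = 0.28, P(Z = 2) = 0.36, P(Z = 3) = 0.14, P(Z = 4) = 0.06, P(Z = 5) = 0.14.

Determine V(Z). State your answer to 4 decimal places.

1.8704

E[Z] = (0)(0.02) + (1)(0.28) + (2)(0.36) + (3)(0.14) + (4)(0.06) + (5)(0.14) = 2.36
E[Z²] = (0)²(0.02) + (1)²(0.28) + (2)²(0.36) + (3)²(0.14) + (4)²(0.06) + (5)²(0.14) = 7.44
V(Z) = E[Z²] − (E[Z])² = 7.44 − (2.36)² = 1.8704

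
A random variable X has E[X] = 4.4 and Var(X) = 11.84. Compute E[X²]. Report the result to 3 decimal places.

31.200

E[X²] = Var(X) + (E[X])² = 11.84 + (4.4)² = 31.2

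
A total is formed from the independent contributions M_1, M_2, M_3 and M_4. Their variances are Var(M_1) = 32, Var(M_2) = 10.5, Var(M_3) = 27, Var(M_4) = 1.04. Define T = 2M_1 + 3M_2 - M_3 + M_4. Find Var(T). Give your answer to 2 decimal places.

250.54

By independence, Var(T) = (2)²Var(M_1) + (3)²Var(M_2) + (-1)²Var(M_3) + (1)²Var(M_4)
= (2)²·32 + (3)²·10.5 + (-1)²·27 + (1)²·1.04 = 250.54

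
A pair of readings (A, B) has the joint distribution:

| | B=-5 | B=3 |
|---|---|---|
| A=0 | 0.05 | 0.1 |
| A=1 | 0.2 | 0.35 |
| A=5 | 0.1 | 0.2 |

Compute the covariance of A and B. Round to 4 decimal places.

E[A] = 2.05,  E[B] = 0.2
E[AB] = 0.55
Cov(A,B) = E[AB] − E[A]E[B] = 0.55 − (2.05)(0.2) = 0.14

0.1400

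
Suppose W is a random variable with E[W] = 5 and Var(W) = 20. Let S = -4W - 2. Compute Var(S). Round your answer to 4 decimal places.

Var(-4W - 2) = (-4)²·Var(W) = 16·20 = 320

320.0000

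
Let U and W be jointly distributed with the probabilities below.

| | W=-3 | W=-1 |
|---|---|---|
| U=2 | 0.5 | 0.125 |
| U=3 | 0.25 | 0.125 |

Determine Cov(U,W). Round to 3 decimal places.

E[U] = 2.375,  E[W] = -2.5
E[UW] = -5.875
Cov(U,W) = E[UW] − E[U]E[W] = -5.875 − (2.375)(-2.5) = 0.0625

0.063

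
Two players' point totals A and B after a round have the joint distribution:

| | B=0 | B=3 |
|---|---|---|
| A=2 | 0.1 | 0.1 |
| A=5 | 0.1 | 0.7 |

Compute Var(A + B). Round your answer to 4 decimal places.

E[A] = 4.4,  E[B] = 2.4,  E[AB] = 11.1
Var(A) = 20.8 − (4.4)² = 1.44;  Var(B) = 7.2 − (2.4)² = 1.44
Cov(A,B) = 11.1 − (4.4)(2.4) = 0.54
Var(A + B) = (1)²·1.44 + (1)²·1.44 + 2·(1)·(1)·0.54 = 3.96

3.9600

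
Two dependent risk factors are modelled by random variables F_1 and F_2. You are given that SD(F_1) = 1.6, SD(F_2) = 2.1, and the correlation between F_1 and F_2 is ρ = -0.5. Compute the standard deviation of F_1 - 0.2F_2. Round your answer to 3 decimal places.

1.846

Var(F_1) = (1.6)² = 2.56;  Var(F_2) = (2.1)² = 4.41
Cov(F_1,F_2) = ρ·SD(F_1)·SD(F_2) = -0.5·1.6·2.1 = -1.68
Var(F_1 - 0.2F_2) = (1)²·Var(F_1) + (-0.2)²·Var(F_2) + 2·(1)·(-0.2)·Cov(F_1,F_2)
= 1·2.56 + 0.04·4.41 + -0.4·-1.68 = 3.4084
SD(F_1 - 0.2F_2) = √3.4084 ≈ 1.846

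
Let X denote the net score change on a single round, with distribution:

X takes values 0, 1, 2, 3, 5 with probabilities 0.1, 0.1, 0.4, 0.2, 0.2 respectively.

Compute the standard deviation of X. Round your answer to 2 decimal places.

1.50

E[X] = (0)(0.1) + (1)(0.1) + (2)(0.4) + (3)(0.2) + (5)(0.2) = 2.5
E[X²] = (0)²(0.1) + (1)²(0.1) + (2)²(0.4) + (3)²(0.2) + (5)²(0.2) = 8.5
var(X) = E[X²] − (E[X])² = 8.5 − (2.5)² = 2.25
σ(X) = √2.25 ≈ 1.50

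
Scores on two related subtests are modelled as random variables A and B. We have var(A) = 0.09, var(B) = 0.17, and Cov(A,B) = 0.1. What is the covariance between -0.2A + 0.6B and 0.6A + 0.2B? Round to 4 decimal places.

Cov(-0.2A + 0.6B, 0.6A + 0.2B) = (-0.2)(0.6)var(A) + (0.6)(0.2)var(B) + [(-0.2)(0.2) + (0.6)(0.6)]Cov(A,B)
= -0.12·0.09 + 0.12·0.17 + 0.32·0.1 = 0.0416

0.0416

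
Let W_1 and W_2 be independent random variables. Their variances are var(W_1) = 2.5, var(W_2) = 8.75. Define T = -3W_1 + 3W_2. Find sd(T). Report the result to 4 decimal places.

10.0623

By independence, var(T) = (-3)²var(W_1) + (3)²var(W_2)
= (-3)²·2.5 + (3)²·8.75 = 101.25
sd(T) = √101.25 ≈ 10.0623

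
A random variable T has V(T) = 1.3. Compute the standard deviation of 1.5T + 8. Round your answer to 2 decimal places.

V(1.5T + 8) = (1.5)²·1.3 = 2.925
SD(1.5T + 8) = √2.925 ≈ 1.71

1.71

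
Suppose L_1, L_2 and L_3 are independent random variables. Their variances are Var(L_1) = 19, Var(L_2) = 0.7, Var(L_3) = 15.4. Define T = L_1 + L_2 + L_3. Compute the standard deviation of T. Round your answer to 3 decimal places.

5.925

By independence, Var(T) = (1)²Var(L_1) + (1)²Var(L_2) + (1)²Var(L_3)
= (1)²·19 + (1)²·0.7 + (1)²·15.4 = 35.1
SD(T) = √35.1 ≈ 5.925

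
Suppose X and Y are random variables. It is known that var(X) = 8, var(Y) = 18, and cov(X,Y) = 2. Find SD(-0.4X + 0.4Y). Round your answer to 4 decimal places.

1.8762

var(-0.4X + 0.4Y) = (-0.4)²·var(X) + (0.4)²·var(Y) + 2·(-0.4)·(0.4)·cov(X,Y)
= 0.16·8 + 0.16·18 + -0.32·2 = 3.52
SD(-0.4X + 0.4Y) = √3.52 ≈ 1.8762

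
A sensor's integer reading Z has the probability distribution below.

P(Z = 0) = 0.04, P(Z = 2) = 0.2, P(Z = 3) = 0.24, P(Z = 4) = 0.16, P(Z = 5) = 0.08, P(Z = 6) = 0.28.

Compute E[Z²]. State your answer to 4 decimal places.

E[Z²] = (0)²(0.04) + (2)²(0.2) + (3)²(0.24) + (4)²(0.16) + (5)²(0.08) + (6)²(0.28) = 17.6

17.6000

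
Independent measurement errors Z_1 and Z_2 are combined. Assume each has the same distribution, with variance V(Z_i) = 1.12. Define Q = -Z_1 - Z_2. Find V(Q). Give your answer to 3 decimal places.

By independence, V(Q) = (-1)²V(Z_1) + (-1)²V(Z_2)
= (-1)²·1.12 + (-1)²·1.12 = 2.24

2.240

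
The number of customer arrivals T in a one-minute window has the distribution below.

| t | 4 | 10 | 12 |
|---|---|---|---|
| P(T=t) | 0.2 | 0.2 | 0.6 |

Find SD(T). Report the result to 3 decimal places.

3.098

E[T] = (4)(0.2) + (10)(0.2) + (12)(0.6) = 10
E[T²] = (4)²(0.2) + (10)²(0.2) + (12)²(0.6) = 109.6
Var(T) = E[T²] − (E[T])² = 109.6 − (10)² = 9.6
SD(T) = √9.6 ≈ 3.098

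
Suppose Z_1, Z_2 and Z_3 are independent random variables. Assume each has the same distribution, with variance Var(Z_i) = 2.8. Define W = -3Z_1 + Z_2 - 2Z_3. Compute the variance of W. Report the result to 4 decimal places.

39.2000

By independence, Var(W) = (-3)²Var(Z_1) + (1)²Var(Z_2) + (-2)²Var(Z_3)
= (-3)²·2.8 + (1)²·2.8 + (-2)²·2.8 = 39.2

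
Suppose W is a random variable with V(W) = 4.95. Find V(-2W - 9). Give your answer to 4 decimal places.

19.8000

V(-2W - 9) = (-2)²·V(W) = 4·4.95 = 19.8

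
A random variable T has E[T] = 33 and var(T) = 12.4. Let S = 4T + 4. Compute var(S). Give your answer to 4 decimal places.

var(4T + 4) = (4)²·var(T) = 16·12.4 = 198.4

198.4000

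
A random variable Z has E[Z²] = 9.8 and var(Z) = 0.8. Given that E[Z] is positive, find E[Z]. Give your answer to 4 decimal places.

3.0000

(E[Z])² = E[Z²] − var(Z) = 9.8 − 0.8 = 9
E[Z] = √9 = 3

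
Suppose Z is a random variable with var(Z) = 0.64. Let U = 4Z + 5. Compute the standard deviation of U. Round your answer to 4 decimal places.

3.2000

var(4Z + 5) = (4)²·0.64 = 10.24
sd(U) = √10.24 ≈ 3.2000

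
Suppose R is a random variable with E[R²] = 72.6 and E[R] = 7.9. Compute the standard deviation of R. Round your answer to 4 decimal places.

3.1922

Var(R) = 72.6 − (7.9)² = 10.19
SD(R) = √10.19 ≈ 3.1922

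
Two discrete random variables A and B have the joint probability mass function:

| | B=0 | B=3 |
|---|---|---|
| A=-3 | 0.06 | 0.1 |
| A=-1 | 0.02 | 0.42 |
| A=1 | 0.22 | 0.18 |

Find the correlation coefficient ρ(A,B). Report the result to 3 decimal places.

E[A] = -0.52,  E[B] = 2.1
E[AB] = -1.62
cov(A,B) = E[AB] − E[A]E[B] = -1.62 − (-0.52)(2.1) = -0.528
V(A) = 2.0096,  V(B) = 1.89
ρ = -0.528 / √(2.0096·1.89) ≈ -0.271

-0.271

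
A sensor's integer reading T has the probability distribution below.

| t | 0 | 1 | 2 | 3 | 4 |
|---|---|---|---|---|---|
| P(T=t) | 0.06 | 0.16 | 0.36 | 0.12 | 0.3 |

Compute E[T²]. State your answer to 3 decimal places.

E[T²] = (0)²(0.06) + (1)²(0.16) + (2)²(0.36) + (3)²(0.12) + (4)²(0.3) = 7.48

7.480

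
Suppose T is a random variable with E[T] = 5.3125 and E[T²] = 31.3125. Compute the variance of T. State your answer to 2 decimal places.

3.09

var(T) = 31.3125 − (5.3125)² = 3.08984375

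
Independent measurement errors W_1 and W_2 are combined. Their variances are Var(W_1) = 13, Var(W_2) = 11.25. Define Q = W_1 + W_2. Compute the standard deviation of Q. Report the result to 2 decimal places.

4.92

By independence, Var(Q) = (1)²Var(W_1) + (1)²Var(W_2)
= (1)²·13 + (1)²·11.25 = 24.25
SD(Q) = √24.25 ≈ 4.92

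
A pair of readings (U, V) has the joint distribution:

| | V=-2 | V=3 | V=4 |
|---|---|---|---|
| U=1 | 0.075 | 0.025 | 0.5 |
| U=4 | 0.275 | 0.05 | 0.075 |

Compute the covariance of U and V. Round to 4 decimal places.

-2.4900

E[U] = 2.2,  E[V] = 1.825
E[UV] = 1.525
Cov(U,V) = E[UV] − E[U]E[V] = 1.525 − (2.2)(1.825) = -2.49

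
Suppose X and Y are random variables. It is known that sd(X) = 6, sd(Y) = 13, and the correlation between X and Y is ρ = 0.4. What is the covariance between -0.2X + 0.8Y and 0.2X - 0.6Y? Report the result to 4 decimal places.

-73.8240

var(X) = (6)² = 36;  var(Y) = (13)² = 169
Cov(X,Y) = ρ·sd(X)·sd(Y) = 0.4·6·13 = 31.2
Cov(-0.2X + 0.8Y, 0.2X - 0.6Y) = (-0.2)(0.2)var(X) + (0.8)(-0.6)var(Y) + [(-0.2)(-0.6) + (0.8)(0.2)]Cov(X,Y)
= -0.04·36 + -0.48·169 + 0.28·31.2 = -73.824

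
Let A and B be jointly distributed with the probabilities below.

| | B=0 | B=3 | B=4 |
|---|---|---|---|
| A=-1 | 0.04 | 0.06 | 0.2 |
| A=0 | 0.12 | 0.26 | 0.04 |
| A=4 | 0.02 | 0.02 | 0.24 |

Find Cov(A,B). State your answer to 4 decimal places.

0.6892

E[A] = 0.82,  E[B] = 2.94
E[AB] = 3.1
Cov(A,B) = E[AB] − E[A]E[B] = 3.1 − (0.82)(2.94) = 0.6892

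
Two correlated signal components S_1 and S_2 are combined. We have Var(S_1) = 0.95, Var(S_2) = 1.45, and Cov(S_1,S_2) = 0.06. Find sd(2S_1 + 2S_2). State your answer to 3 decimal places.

3.175

Var(2S_1 + 2S_2) = (2)²·Var(S_1) + (2)²·Var(S_2) + 2·(2)·(2)·Cov(S_1,S_2)
= 4·0.95 + 4·1.45 + 8·0.06 = 10.08
sd(2S_1 + 2S_2) = √10.08 ≈ 3.175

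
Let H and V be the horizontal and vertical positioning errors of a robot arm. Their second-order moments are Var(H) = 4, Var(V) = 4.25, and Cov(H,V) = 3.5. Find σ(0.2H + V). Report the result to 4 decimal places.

2.4104

Var(0.2H + V) = (0.2)²·Var(H) + (1)²·Var(V) + 2·(0.2)·(1)·Cov(H,V)
= 0.04·4 + 1·4.25 + 0.4·3.5 = 5.81
σ(0.2H + V) = √5.81 ≈ 2.4104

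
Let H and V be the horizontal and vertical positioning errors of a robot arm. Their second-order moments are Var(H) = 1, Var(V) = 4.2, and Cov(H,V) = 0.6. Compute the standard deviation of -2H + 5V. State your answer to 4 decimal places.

9.8489

Var(-2H + 5V) = (-2)²·Var(H) + (5)²·Var(V) + 2·(-2)·(5)·Cov(H,V)
= 4·1 + 25·4.2 + -20·0.6 = 97
SD(-2H + 5V) = √97 ≈ 9.8489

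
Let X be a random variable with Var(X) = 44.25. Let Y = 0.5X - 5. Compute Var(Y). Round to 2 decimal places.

Var(0.5X - 5) = (0.5)²·Var(X) = 0.25·44.25 = 11.0625

11.06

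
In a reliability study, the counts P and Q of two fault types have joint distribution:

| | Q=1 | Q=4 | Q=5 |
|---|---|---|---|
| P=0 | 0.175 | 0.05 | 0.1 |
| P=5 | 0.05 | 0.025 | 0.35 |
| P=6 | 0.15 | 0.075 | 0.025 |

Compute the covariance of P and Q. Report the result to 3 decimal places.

0.806

E[P] = 3.625,  E[Q] = 3.35
E[PQ] = 12.95
Cov(P,Q) = E[PQ] − E[P]E[Q] = 12.95 − (3.625)(3.35) = 0.80625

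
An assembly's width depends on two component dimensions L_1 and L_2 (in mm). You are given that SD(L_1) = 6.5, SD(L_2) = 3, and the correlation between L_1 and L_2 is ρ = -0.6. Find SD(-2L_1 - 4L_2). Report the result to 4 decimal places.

11.2161

var(L_1) = (6.5)² = 42.25;  var(L_2) = (3)² = 9
Cov(L_1,L_2) = ρ·SD(L_1)·SD(L_2) = -0.6·6.5·3 = -11.7
var(-2L_1 - 4L_2) = (-2)²·var(L_1) + (-4)²·var(L_2) + 2·(-2)·(-4)·Cov(L_1,L_2)
= 4·42.25 + 16·9 + 16·-11.7 = 125.8
SD(-2L_1 - 4L_2) = √125.8 ≈ 11.2161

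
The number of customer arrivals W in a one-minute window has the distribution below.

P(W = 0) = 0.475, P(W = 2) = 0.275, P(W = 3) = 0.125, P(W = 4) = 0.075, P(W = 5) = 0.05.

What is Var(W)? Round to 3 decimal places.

2.499

E[W] = (0)(0.475) + (2)(0.275) + (3)(0.125) + (4)(0.075) + (5)(0.05) = 1.475
E[W²] = (0)²(0.475) + (2)²(0.275) + (3)²(0.125) + (4)²(0.075) + (5)²(0.05) = 4.675
Var(W) = E[W²] − (E[W])² = 4.675 − (1.475)² = 2.499375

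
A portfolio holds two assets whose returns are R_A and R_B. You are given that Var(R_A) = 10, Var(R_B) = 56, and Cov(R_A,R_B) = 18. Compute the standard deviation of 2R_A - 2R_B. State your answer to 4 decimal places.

10.9545

Var(2R_A - 2R_B) = (2)²·Var(R_A) + (-2)²·Var(R_B) + 2·(2)·(-2)·Cov(R_A,R_B)
= 4·10 + 4·56 + -8·18 = 120
SD(2R_A - 2R_B) = √120 ≈ 10.9545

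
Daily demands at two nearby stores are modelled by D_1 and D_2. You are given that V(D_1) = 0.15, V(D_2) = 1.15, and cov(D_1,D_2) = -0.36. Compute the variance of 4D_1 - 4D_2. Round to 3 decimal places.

V(4D_1 - 4D_2) = (4)²·V(D_1) + (-4)²·V(D_2) + 2·(4)·(-4)·cov(D_1,D_2)
= 16·0.15 + 16·1.15 + -32·-0.36 = 32.32

32.320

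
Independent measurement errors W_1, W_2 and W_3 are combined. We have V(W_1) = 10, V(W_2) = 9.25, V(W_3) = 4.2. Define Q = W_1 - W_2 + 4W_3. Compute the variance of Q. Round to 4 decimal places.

By independence, V(Q) = (1)²V(W_1) + (-1)²V(W_2) + (4)²V(W_3)
= (1)²·10 + (-1)²·9.25 + (4)²·4.2 = 86.45

86.4500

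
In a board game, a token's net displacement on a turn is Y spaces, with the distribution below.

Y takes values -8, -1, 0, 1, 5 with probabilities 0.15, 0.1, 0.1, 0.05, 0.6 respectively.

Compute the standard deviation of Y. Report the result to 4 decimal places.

4.6570

E[Y] = (-8)(0.15) + (-1)(0.1) + (0)(0.1) + (1)(0.05) + (5)(0.6) = 1.75
E[Y²] = (-8)²(0.15) + (-1)²(0.1) + (0)²(0.1) + (1)²(0.05) + (5)²(0.6) = 24.75
Var(Y) = E[Y²] − (E[Y])² = 24.75 − (1.75)² = 21.6875
SD(Y) = √21.6875 ≈ 4.6570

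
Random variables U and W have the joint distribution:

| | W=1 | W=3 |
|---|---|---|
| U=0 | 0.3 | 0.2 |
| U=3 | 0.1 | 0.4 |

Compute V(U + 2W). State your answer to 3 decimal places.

E[U] = 1.5,  E[W] = 2.2,  E[UW] = 3.9
V(U) = 4.5 − (1.5)² = 2.25;  V(W) = 5.8 − (2.2)² = 0.96
cov(U,W) = 3.9 − (1.5)(2.2) = 0.6
V(U + 2W) = (1)²·2.25 + (2)²·0.96 + 2·(1)·(2)·0.6 = 8.49

8.490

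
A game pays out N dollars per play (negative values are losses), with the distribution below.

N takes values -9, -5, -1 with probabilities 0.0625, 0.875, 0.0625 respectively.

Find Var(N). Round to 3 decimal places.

E[N] = (-9)(0.0625) + (-5)(0.875) + (-1)(0.0625) = -5
E[N²] = (-9)²(0.0625) + (-5)²(0.875) + (-1)²(0.0625) = 27
Var(N) = E[N²] − (E[N])² = 27 − (-5)² = 2

2.000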